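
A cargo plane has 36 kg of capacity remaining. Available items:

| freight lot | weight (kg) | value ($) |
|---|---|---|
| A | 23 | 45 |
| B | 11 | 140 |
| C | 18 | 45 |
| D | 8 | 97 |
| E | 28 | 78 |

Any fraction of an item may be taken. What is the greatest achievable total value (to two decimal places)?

284.36

Greedy by value/weight ratio, highest first.
Order: B (140/11=12.73) > D (97/8=12.12) > E (78/28=2.79) > C (45/18=2.50) > A (45/23=1.96)
Fill: take B (11 @ 140) → take D (8 @ 97) → take 17/28 of E → 47.36; 36/36 used.
Total value = 284.36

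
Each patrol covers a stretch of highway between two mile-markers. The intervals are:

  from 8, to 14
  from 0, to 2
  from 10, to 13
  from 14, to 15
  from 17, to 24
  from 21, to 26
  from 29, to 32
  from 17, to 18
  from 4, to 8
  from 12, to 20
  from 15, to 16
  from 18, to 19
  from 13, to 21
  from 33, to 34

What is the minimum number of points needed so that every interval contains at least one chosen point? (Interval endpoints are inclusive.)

8

Sort by right endpoint; whenever an interval is uncovered, place a point at its right end.
Sorted: [0,2] [4,8] [10,13] [8,14] [14,15] [15,16] [17,18] [18,19] [12,20] [13,21] [17,24] [21,26] [29,32] [33,34]
{[0,2]} hit by 2; {[4,8]} hit by 8; {[10,13],[8,14]} hit by 13; {[14,15],[15,16]} hit by 15; {[17,18],[18,19],[12,20],[13,21],[17,24]} hit by 18; {[21,26]} hit by 26; {[29,32]} hit by 32; {[33,34]} hit by 34.
Points: 2, 8, 13, 15, 18, 26, 32, 34 (8 total).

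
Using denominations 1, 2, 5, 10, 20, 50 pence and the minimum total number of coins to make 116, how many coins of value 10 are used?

116 − 2×50→16 − 1×10→6 − 1×5→1 − 1×1→0
Count of 10: 1

1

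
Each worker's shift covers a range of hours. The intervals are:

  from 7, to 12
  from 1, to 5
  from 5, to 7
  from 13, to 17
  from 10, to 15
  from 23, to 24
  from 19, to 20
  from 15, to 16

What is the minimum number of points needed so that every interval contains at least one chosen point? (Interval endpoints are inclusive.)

By right end: [1,5]  [5,7]  [7,12]  [10,15]  [15,16]  [13,17]  [19,20]  [23,24]
[1,5] uncovered → point at 5; [7,12] uncovered → point at 12; [15,16] uncovered → point at 16; [19,20] uncovered → point at 20; [23,24] uncovered → point at 24.
Points: 5, 12, 16, 20, 24 (5 total).

5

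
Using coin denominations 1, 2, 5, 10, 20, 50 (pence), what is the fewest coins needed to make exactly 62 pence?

62 − 1×50→12 − 1×10→2 − 1×2→0
Total coins = 1 + 1 + 1 = 3

3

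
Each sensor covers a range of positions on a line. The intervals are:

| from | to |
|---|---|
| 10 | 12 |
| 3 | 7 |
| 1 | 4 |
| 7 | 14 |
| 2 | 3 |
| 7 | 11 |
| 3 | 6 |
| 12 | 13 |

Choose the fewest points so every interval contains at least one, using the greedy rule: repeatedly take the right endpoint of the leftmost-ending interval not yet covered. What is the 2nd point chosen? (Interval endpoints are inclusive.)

11

Process intervals by earliest right end; each time one isn't hit yet, stab at its right endpoint.
Sorted: [2,3] [1,4] [3,6] [3,7] [7,11] [10,12] [12,13] [7,14]
{[2,3],[1,4],[3,6],[3,7]} hit by 3; {[7,11],[10,12]} hit by 11; {[12,13],[7,14]} hit by 13.
Points: 3, 11, 13 (3 total).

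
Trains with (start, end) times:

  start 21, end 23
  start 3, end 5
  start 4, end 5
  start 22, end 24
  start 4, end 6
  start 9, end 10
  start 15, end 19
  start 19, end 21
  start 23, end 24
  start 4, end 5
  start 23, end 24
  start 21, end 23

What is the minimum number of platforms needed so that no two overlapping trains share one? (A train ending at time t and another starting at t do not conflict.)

starts: [3, 4, 4, 4, 9, 15, 19, 21, 21, 22, 23, 23]
ends:   [5, 5, 5, 6, 10, 19, 21, 23, 23, 24, 24, 24]
s3→1 s4→2 s4→3 s4→4  — peak 4.

4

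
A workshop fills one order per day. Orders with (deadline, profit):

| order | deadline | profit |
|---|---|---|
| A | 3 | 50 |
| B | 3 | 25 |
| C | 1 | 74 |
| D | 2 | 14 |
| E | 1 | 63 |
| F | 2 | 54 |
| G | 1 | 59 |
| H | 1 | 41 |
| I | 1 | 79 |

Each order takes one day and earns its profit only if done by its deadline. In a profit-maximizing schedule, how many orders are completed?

By profit: I(d1,79), C(d1,74), E(d1,63), G(d1,59), F(d2,54), A(d3,50), H(d1,41), B(d3,25), D(d2,14)
I→slot 1; C skipped; E skipped; G skipped; F→slot 2; A→slot 3; H skipped; B skipped; D skipped.
3 of 9 scheduled.

3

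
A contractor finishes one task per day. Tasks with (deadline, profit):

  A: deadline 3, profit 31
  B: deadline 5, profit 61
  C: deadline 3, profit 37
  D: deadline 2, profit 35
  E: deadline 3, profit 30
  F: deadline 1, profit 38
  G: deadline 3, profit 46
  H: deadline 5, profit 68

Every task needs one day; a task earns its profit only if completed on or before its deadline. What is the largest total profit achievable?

250

Sort by profit descending; place each in the latest free slot ≤ its deadline.
By profit: H(d5,68), B(d5,61), G(d3,46), F(d1,38), C(d3,37), D(d2,35), A(d3,31), E(d3,30)
H→slot 5; B→slot 4; G→slot 3; F→slot 1; C→slot 2; D skipped; A skipped; E skipped.
Profit = 38 + 37 + 46 + 61 + 68 = 250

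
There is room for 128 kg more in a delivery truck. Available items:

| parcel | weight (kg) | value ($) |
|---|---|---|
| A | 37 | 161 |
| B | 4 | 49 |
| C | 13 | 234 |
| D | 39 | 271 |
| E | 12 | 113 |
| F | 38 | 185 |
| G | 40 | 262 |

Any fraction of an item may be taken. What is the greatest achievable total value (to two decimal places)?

Sort by value per unit weight and fill in that order.
Ratios (sorted): C 18.00, B 12.25, E 9.42, D 6.95, G 6.55, F 4.87, A 4.35
take C (13 @ 234); take B (4 @ 49); take E (12 @ 113); take D (39 @ 271); take G (40 @ 262); take 20/38 of F → 97.37. Capacity used 128/128.
Total value = 1026.37

1026.37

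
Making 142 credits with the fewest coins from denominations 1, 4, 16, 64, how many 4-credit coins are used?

Greedy: take as many of the largest coin as possible, then repeat with the remainder.
142 = 2×64 + 3×4 + 2×1
Count of 4: 3

3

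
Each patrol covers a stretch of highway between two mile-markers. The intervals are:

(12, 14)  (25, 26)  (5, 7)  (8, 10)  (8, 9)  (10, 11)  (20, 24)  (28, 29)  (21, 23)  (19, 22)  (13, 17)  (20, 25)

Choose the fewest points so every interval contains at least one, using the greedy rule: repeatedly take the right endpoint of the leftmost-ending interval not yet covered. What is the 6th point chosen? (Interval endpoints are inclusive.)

Sorted: [5,7] [8,9] [8,10] [10,11] [12,14] [13,17] [19,22] [21,23] [20,24] [20,25] [25,26] [28,29]
{[5,7]} hit by 7; {[8,9],[8,10]} hit by 9; {[10,11]} hit by 11; {[12,14],[13,17]} hit by 14; {[19,22],[21,23],[20,24],[20,25]} hit by 22; {[25,26]} hit by 26; {[28,29]} hit by 29.
Points: 7, 9, 11, 14, 22, 26, 29 (7 total).

26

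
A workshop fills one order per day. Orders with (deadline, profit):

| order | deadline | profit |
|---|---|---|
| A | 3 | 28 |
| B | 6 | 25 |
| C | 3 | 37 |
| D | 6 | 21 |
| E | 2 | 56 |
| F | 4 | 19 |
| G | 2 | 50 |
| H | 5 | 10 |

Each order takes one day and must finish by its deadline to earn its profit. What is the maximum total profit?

208

Take jobs in profit order; each goes to the latest open slot no later than its deadline.
Profit order: E=56 G=50 C=37 A=28 B=25 D=21 F=19 H=10
Assign: E→slot 2, G→slot 1, C→slot 3, A skipped, B→slot 6, D→slot 5, F→slot 4, H skipped.
Slots: [1:G] [2:E] [3:C] [4:F] [5:D] [6:B]
Profit = 50 + 56 + 37 + 19 + 21 + 25 = 208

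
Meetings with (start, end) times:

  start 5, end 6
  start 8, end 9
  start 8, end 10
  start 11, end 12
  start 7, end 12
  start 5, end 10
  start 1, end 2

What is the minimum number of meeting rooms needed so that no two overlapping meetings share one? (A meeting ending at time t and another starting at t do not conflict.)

4

The answer is the maximum number of intervals overlapping at any instant.
starts: [1, 5, 5, 7, 8, 8, 11]
ends:   [2, 6, 9, 10, 10, 12, 12]
s1→1 e2→0 s5→1 s5→2 e6→1 s7→2 s8→3 s8→4  — peak 4.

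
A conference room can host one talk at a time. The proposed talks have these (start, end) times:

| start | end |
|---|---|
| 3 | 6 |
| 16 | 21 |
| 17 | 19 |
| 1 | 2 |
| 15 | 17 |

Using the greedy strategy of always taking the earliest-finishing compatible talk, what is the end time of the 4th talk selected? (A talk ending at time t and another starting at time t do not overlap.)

Greedy by earliest finish: after sorting by end time, pick each interval compatible with the last pick.
Sorted by end: (1,2)  (3,6)  (15,17)  (17,19)  (16,21)
take (1,2); take (3,6); take (15,17); take (17,19); skip (16,21).
Selected: (1,2) (3,6) (15,17) (17,19)

19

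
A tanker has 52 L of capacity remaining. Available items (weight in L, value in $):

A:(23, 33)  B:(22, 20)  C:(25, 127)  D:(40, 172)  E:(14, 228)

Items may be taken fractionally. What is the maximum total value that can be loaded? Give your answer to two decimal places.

410.90

Order: E (228/14=16.29) > C (127/25=5.08) > D (172/40=4.30) > A (33/23=1.43) > B (20/22=0.91)
Fill: take E (14 @ 228) → take C (25 @ 127) → take 13/40 of D → 55.90; 52/52 used.
Total value = 410.90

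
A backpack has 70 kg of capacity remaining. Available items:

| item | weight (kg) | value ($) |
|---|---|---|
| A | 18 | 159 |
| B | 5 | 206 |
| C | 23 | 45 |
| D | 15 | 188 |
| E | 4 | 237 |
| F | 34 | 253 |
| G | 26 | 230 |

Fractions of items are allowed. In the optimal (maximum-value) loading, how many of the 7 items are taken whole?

Greedy by value/weight ratio, highest first.
Ratios (sorted): E 59.25, B 41.20, D 12.53, G 8.85, A 8.83, F 7.44, C 1.96
take E (4 @ 237); take B (5 @ 206); take D (15 @ 188); take G (26 @ 230); take A (18 @ 159); take 2/34 of F → 14.88. Capacity used 70/70.
5 item(s) taken whole; one partial (take 2/34 of F).

5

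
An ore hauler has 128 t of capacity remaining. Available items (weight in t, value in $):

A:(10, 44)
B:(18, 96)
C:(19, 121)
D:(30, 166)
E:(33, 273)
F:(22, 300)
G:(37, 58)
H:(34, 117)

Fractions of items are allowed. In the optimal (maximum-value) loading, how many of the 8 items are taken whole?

Sort by value per unit weight and fill in that order.
Order: F (300/22=13.64) > E (273/33=8.27) > C (121/19=6.37) > D (166/30=5.53) > B (96/18=5.33) > A (44/10=4.40) > H (117/34=3.44) > G (58/37=1.57)
Fill: take F (22 @ 300) → take E (33 @ 273) → take C (19 @ 121) → take D (30 @ 166) → take B (18 @ 96) → take 6/10 of A → 26.40; 128/128 used.
5 item(s) taken whole; one partial (take 6/10 of A).

5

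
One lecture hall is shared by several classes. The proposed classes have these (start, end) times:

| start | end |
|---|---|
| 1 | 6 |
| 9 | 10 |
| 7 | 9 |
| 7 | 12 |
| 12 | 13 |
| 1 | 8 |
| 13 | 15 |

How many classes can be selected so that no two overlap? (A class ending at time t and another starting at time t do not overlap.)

5

Greedy by earliest finish: after sorting by end time, pick each interval compatible with the last pick.
By end time: (1,6), (1,8), (7,9), (9,10), (7,12), (12,13), (13,15).
Pick (1,6); next start ≥ 6 → (7,9); next start ≥ 9 → (9,10); next start ≥ 10 → (12,13); next start ≥ 13 → (13,15).
Selected 5 classes.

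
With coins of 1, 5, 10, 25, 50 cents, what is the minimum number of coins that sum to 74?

7

Use the largest denomination that fits, subtract, and repeat.
74 = 1×50 + 2×10 + 4×1
Total coins = 1 + 2 + 4 = 7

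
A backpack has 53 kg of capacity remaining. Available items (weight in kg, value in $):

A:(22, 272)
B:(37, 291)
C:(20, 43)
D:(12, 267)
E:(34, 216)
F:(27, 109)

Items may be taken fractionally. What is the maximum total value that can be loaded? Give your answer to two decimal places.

Order: D (267/12=22.25) > A (272/22=12.36) > B (291/37=7.86) > E (216/34=6.35) > F (109/27=4.04) > C (43/20=2.15)
Fill: take D (12 @ 267) → take A (22 @ 272) → take 19/37 of B → 149.43; 53/53 used.
Total value = 688.43

688.43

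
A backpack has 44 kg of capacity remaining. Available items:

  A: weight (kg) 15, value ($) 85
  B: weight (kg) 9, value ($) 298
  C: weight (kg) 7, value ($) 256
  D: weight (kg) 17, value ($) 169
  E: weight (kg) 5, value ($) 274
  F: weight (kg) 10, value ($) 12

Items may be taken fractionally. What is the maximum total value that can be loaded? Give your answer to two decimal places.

Greedy by value/weight ratio, highest first.
Order: E (274/5=54.80) > C (256/7=36.57) > B (298/9=33.11) > D (169/17=9.94) > A (85/15=5.67) > F (12/10=1.20)
Fill: take E (5 @ 274) → take C (7 @ 256) → take B (9 @ 298) → take D (17 @ 169) → take 6/15 of A → 34.00; 44/44 used.
Total value = 1031.00

1031.00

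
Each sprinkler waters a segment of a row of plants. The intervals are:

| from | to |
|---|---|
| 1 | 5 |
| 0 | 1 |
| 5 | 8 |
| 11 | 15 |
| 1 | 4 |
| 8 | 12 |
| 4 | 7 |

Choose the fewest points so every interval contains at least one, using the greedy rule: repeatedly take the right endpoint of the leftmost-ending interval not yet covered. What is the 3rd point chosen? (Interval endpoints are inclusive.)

12

By right end: [0,1]  [1,4]  [1,5]  [4,7]  [5,8]  [8,12]  [11,15]
[0,1] uncovered → point at 1; [4,7] uncovered → point at 7; [8,12] uncovered → point at 12.
Points: 1, 7, 12 (3 total).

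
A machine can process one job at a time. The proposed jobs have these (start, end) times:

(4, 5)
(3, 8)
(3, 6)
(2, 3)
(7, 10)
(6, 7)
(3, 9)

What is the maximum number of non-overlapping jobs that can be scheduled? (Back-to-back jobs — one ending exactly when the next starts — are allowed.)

4

Greedy by earliest finish: after sorting by end time, pick each interval compatible with the last pick.
Sorted by end: (2,3)  (4,5)  (3,6)  (6,7)  (3,8)  (3,9)  (7,10)
take (2,3); take (4,5); take (6,7); skip (3,8); skip (3,9); take (7,10).
Selected 4 jobs.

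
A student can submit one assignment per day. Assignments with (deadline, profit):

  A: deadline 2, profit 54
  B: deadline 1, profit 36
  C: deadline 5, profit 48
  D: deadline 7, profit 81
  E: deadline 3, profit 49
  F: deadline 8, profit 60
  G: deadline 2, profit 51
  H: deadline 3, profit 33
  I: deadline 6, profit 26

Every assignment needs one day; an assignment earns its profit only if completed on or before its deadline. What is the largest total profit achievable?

By profit: D(d7,81), F(d8,60), A(d2,54), G(d2,51), E(d3,49), C(d5,48), B(d1,36), H(d3,33), I(d6,26)
D→slot 7; F→slot 8; A→slot 2; G→slot 1; E→slot 3; C→slot 5; B skipped; H skipped; I→slot 6.
Profit = 51 + 54 + 49 + 48 + 26 + 81 + 60 = 369

369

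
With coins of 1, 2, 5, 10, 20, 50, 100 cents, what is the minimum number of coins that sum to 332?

6

Greedy: take as many of the largest coin as possible, then repeat with the remainder.
332 = 3×100 + 1×20 + 1×10 + 1×2
Total coins = 3 + 1 + 1 + 1 = 6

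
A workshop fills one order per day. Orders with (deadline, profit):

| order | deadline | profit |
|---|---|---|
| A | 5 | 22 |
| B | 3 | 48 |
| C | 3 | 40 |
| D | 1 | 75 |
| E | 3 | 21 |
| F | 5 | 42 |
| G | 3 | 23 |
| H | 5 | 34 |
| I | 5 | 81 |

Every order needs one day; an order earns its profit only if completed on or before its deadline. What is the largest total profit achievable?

286

Sort by profit descending; place each in the latest free slot ≤ its deadline.
By profit: I(d5,81), D(d1,75), B(d3,48), F(d5,42), C(d3,40), H(d5,34), G(d3,23), A(d5,22), E(d3,21)
I→slot 5; D→slot 1; B→slot 3; F→slot 4; C→slot 2; H skipped; G skipped; A skipped; E skipped.
Profit = 75 + 40 + 48 + 42 + 81 = 286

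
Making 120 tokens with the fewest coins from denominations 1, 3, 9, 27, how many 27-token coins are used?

4

Use the largest denomination that fits, subtract, and repeat.
120 = 4×27 + 1×9 + 1×3
Count of 27: 4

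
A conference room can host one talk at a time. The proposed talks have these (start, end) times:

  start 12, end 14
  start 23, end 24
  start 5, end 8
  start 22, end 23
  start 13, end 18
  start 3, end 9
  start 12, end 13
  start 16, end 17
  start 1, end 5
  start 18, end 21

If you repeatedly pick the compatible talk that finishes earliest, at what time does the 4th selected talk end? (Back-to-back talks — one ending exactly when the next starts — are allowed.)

Order by finish time; keep every interval that doesn't clash with the previous kept one.
Sorted by end: (1,5)  (5,8)  (3,9)  (12,13)  (12,14)  (16,17)  (13,18)  (18,21)  (22,23)  (23,24)
take (1,5); take (5,8); take (12,13); skip (12,14); take (16,17); take (18,21); take (22,23); take (23,24).
Selected: (1,5) (5,8) (12,13) (16,17) (18,21) (22,23) (23,24)

17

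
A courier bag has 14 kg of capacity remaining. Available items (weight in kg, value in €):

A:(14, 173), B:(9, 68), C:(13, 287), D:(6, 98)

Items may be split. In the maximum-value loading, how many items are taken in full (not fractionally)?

1

Greedy by value/weight ratio, highest first.
Order: C (287/13=22.08) > D (98/6=16.33) > A (173/14=12.36) > B (68/9=7.56)
Fill: take C (13 @ 287) → take 1/6 of D → 16.33; 14/14 used.
1 item(s) taken whole; one partial (take 1/6 of D).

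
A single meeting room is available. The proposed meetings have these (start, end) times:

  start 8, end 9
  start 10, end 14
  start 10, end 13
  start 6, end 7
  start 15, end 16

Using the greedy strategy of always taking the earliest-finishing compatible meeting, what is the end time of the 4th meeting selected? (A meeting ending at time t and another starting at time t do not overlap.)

16

Sort by end time and greedily take each interval whose start is ≥ the last chosen end.
By end time: (6,7), (8,9), (10,13), (10,14), (15,16).
Pick (6,7); next start ≥ 7 → (8,9); next start ≥ 9 → (10,13); next start ≥ 13 → (15,16).
Selected: (6,7) (8,9) (10,13) (15,16)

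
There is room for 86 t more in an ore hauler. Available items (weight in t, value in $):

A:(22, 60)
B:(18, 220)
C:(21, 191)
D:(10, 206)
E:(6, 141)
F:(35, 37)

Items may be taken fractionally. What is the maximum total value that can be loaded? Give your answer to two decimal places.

827.51

Sort by value per unit weight and fill in that order.
Order: E (141/6=23.50) > D (206/10=20.60) > B (220/18=12.22) > C (191/21=9.10) > A (60/22=2.73) > F (37/35=1.06)
Fill: take E (6 @ 141) → take D (10 @ 206) → take B (18 @ 220) → take C (21 @ 191) → take A (22 @ 60) → take 9/35 of F → 9.51; 86/86 used.
Total value = 827.51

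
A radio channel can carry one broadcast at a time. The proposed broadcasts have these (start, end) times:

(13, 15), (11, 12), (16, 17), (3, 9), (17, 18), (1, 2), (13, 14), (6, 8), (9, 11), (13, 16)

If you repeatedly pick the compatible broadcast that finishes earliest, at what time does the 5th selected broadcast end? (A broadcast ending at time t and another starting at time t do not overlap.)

14

Sorted by end: (1,2)  (6,8)  (3,9)  (9,11)  (11,12)  (13,14)  (13,15)  (13,16)  (16,17)  (17,18)
take (1,2); take (6,8); skip (3,9); take (9,11); take (11,12); take (13,14); skip (13,16); take (16,17); take (17,18).
Selected: (1,2) (6,8) (9,11) (11,12) (13,14) (16,17) (17,18)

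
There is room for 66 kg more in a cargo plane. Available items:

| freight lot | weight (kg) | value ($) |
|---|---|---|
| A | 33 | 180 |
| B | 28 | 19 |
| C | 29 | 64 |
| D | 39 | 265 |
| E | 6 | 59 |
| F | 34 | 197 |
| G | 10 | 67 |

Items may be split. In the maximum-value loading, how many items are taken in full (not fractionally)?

3

Ratios (sorted): E 9.83, D 6.79, G 6.70, F 5.79, A 5.45, C 2.21, B 0.68
take E (6 @ 59); take D (39 @ 265); take G (10 @ 67); take 11/34 of F → 63.74. Capacity used 66/66.
3 item(s) taken whole; one partial (take 11/34 of F).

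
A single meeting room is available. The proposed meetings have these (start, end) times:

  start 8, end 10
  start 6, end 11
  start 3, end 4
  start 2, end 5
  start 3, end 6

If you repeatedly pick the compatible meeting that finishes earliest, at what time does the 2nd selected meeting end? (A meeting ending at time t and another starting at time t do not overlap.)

By end time: (3,4), (2,5), (3,6), (8,10), (6,11).
Pick (3,4); next start ≥ 4 → (8,10).
Selected: (3,4) (8,10)

10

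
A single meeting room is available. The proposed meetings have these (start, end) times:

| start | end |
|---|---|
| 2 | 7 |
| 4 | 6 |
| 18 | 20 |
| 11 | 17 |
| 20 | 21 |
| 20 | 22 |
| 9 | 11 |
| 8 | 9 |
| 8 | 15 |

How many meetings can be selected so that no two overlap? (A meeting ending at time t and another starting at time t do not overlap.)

6

Sort by end time and greedily take each interval whose start is ≥ the last chosen end.
Sorted by end: (4,6)  (2,7)  (8,9)  (9,11)  (8,15)  (11,17)  (18,20)  (20,21)  (20,22)
take (4,6); take (8,9); take (9,11); skip (8,15); take (11,17); take (18,20); take (20,21).
Selected 6 meetings.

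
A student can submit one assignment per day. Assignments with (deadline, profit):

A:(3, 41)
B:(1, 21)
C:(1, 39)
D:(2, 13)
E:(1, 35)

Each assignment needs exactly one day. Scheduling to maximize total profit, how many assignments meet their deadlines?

Profit order: A=41 C=39 E=35 B=21 D=13
Assign: A→slot 3, C→slot 1, E skipped, B skipped, D→slot 2.
Slots: [1:C] [2:D] [3:A]
3 of 5 scheduled.

3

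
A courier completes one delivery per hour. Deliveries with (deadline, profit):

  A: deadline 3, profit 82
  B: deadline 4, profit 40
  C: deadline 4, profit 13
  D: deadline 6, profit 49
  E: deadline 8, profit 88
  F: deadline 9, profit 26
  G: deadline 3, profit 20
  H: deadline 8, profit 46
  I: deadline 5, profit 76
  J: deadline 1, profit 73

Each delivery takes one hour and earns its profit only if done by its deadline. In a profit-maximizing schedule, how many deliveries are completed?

9

Sort by profit descending; place each in the latest free slot ≤ its deadline.
Profit order: E=88 A=82 I=76 J=73 D=49 H=46 B=40 F=26 G=20 C=13
Assign: E→slot 8, A→slot 3, I→slot 5, J→slot 1, D→slot 6, H→slot 7, B→slot 4, F→slot 9, G→slot 2, C skipped.
Slots: [1:J] [2:G] [3:A] [4:B] [5:I] [6:D] [7:H] [8:E] [9:F]
9 of 10 scheduled.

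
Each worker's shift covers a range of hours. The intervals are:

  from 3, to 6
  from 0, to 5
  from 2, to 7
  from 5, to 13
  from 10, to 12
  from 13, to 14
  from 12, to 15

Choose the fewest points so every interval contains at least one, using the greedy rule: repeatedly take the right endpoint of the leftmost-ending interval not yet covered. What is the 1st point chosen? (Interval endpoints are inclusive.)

Sort by right endpoint; whenever an interval is uncovered, place a point at its right end.
Sorted: [0,5] [3,6] [2,7] [10,12] [5,13] [13,14] [12,15]
{[0,5],[3,6],[2,7]} hit by 5; {[10,12],[5,13]} hit by 12; {[13,14],[12,15]} hit by 14.
Points: 5, 12, 14 (3 total).

5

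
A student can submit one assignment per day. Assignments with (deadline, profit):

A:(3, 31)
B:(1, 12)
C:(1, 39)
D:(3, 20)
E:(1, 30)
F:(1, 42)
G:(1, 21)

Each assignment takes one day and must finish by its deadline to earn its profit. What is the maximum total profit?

By profit: F(d1,42), C(d1,39), A(d3,31), E(d1,30), G(d1,21), D(d3,20), B(d1,12)
F→slot 1; C skipped; A→slot 3; E skipped; G skipped; D→slot 2; B skipped.
Profit = 42 + 20 + 31 = 93

93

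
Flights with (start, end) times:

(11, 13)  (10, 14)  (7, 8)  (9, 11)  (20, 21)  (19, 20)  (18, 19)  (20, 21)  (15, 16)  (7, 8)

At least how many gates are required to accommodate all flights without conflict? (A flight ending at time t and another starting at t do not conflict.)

Events (time:±→running): 7:+→1 7:+→2 … peak 2.

2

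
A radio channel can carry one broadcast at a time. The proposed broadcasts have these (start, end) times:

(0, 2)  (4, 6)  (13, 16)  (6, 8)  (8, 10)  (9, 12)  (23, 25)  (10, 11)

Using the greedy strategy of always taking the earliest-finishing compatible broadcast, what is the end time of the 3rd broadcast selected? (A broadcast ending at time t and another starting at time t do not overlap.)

8

Greedy by earliest finish: after sorting by end time, pick each interval compatible with the last pick.
By end time: (0,2), (4,6), (6,8), (8,10), (10,11), (9,12), (13,16), (23,25).
Pick (0,2); next start ≥ 2 → (4,6); next start ≥ 6 → (6,8); next start ≥ 8 → (8,10); next start ≥ 10 → (10,11); next start ≥ 11 → (13,16); next start ≥ 16 → (23,25).
Selected: (0,2) (4,6) (6,8) (8,10) (10,11) (13,16) (23,25)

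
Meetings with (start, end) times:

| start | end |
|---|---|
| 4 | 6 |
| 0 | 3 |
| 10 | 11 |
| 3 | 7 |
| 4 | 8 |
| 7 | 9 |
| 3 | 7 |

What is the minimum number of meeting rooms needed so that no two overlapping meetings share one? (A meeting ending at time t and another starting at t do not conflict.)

4

The answer is the maximum number of intervals overlapping at any instant.
Events (time:±→running): 0:+→1 3:-→0 3:+→1 3:+→2 4:+→3 4:+→4 … peak 4.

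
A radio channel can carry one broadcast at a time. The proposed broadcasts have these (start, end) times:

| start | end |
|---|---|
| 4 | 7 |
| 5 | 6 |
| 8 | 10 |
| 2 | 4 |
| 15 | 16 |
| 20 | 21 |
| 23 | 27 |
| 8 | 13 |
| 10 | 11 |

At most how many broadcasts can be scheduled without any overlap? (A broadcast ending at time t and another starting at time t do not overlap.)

Greedy by earliest finish: after sorting by end time, pick each interval compatible with the last pick.
Sorted by end: (2,4)  (5,6)  (4,7)  (8,10)  (10,11)  (8,13)  (15,16)  (20,21)  (23,27)
take (2,4); take (5,6); skip (4,7); take (8,10); take (10,11); take (15,16); take (20,21); take (23,27).
Selected 7 broadcasts.

7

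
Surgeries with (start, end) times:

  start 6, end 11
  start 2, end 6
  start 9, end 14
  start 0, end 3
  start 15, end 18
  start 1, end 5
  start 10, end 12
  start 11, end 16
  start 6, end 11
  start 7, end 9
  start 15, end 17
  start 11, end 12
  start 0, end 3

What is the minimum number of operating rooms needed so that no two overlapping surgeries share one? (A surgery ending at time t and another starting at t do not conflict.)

4

The answer is the maximum number of intervals overlapping at any instant.
Events (time:±→running): 0:+→1 0:+→2 1:+→3 2:+→4 … peak 4.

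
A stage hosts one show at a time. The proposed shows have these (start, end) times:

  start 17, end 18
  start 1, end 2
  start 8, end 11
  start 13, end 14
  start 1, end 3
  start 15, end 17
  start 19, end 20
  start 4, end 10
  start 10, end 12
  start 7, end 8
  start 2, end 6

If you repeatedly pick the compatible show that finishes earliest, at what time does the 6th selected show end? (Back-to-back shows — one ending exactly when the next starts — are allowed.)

Greedy by earliest finish: after sorting by end time, pick each interval compatible with the last pick.
By end time: (1,2), (1,3), (2,6), (7,8), (4,10), (8,11), (10,12), (13,14), (15,17), (17,18), (19,20).
Pick (1,2); next start ≥ 2 → (2,6); next start ≥ 6 → (7,8); next start ≥ 8 → (8,11); next start ≥ 11 → (13,14); next start ≥ 14 → (15,17); next start ≥ 17 → (17,18); next start ≥ 18 → (19,20).
Selected: (1,2) (2,6) (7,8) (8,11) (13,14) (15,17) (17,18) (19,20)

17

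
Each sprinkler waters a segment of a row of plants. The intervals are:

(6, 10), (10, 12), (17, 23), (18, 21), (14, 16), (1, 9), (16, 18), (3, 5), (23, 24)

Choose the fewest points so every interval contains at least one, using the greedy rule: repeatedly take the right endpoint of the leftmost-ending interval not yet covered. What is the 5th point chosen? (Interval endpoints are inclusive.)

Process intervals by earliest right end; each time one isn't hit yet, stab at its right endpoint.
Sorted: [3,5] [1,9] [6,10] [10,12] [14,16] [16,18] [18,21] [17,23] [23,24]
{[3,5],[1,9]} hit by 5; {[6,10],[10,12]} hit by 10; {[14,16],[16,18]} hit by 16; {[18,21],[17,23]} hit by 21; {[23,24]} hit by 24.
Points: 5, 10, 16, 21, 24 (5 total).

24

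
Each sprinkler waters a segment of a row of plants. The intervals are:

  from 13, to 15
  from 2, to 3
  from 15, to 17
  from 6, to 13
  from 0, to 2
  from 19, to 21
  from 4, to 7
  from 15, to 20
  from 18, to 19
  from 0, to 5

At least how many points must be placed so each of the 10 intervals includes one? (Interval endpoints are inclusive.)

Sort by right endpoint; whenever an interval is uncovered, place a point at its right end.
Sorted: [0,2] [2,3] [0,5] [4,7] [6,13] [13,15] [15,17] [18,19] [15,20] [19,21]
{[0,2],[2,3],[0,5]} hit by 2; {[4,7],[6,13]} hit by 7; {[13,15],[15,17]} hit by 15; {[18,19],[15,20],[19,21]} hit by 19.
Points: 2, 7, 15, 19 (4 total).

4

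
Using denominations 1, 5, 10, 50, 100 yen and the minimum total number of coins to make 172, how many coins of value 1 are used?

172 − 1×100→72 − 1×50→22 − 2×10→2 − 2×1→0
Count of 1: 2

2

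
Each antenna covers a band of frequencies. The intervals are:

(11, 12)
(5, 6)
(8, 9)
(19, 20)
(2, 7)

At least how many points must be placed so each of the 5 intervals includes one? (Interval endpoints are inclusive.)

By right end: [5,6]  [2,7]  [8,9]  [11,12]  [19,20]
[5,6] uncovered → point at 6; [8,9] uncovered → point at 9; [11,12] uncovered → point at 12; [19,20] uncovered → point at 20.
Points: 6, 9, 12, 20 (4 total).

4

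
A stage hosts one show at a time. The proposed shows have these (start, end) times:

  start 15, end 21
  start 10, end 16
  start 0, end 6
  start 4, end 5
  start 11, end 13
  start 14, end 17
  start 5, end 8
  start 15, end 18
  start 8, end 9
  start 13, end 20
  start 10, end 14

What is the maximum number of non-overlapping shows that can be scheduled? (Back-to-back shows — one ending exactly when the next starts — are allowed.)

5

By end time: (4,5), (0,6), (5,8), (8,9), (11,13), (10,14), (10,16), (14,17), (15,18), (13,20), (15,21).
Pick (4,5); next start ≥ 5 → (5,8); next start ≥ 8 → (8,9); next start ≥ 9 → (11,13); next start ≥ 13 → (14,17).
Selected 5 shows.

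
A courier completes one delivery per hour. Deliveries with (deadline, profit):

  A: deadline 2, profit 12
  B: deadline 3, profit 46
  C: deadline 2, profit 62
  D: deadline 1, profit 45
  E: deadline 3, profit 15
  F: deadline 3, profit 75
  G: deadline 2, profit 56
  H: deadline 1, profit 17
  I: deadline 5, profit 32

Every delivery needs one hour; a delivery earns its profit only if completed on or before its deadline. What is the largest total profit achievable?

225

Take jobs in profit order; each goes to the latest open slot no later than its deadline.
By profit: F(d3,75), C(d2,62), G(d2,56), B(d3,46), D(d1,45), I(d5,32), H(d1,17), E(d3,15), A(d2,12)
F→slot 3; C→slot 2; G→slot 1; B skipped; D skipped; I→slot 5; H skipped; E skipped; A skipped.
Profit = 56 + 62 + 75 + 32 = 225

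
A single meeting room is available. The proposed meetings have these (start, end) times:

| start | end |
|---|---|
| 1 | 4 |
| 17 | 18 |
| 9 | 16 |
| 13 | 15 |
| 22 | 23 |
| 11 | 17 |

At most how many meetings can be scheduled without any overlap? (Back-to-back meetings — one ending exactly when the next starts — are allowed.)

Sort by end time and greedily take each interval whose start is ≥ the last chosen end.
Sorted by end: (1,4)  (13,15)  (9,16)  (11,17)  (17,18)  (22,23)
take (1,4); take (13,15); take (17,18); take (22,23).
Selected 4 meetings.

4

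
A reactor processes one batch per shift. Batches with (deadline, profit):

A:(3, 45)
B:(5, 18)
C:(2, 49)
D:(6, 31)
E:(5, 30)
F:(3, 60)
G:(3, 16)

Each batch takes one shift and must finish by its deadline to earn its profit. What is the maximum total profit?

Sort by profit descending; place each in the latest free slot ≤ its deadline.
By profit: F(d3,60), C(d2,49), A(d3,45), D(d6,31), E(d5,30), B(d5,18), G(d3,16)
F→slot 3; C→slot 2; A→slot 1; D→slot 6; E→slot 5; B→slot 4; G skipped.
Profit = 45 + 49 + 60 + 18 + 30 + 31 = 233

233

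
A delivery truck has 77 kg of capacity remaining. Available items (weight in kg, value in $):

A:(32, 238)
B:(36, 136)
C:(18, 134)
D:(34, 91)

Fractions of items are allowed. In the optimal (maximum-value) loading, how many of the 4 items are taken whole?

Sort by value per unit weight and fill in that order.
Order: C (134/18=7.44) > A (238/32=7.44) > B (136/36=3.78) > D (91/34=2.68)
Fill: take C (18 @ 134) → take A (32 @ 238) → take 27/36 of B → 102.00; 77/77 used.
2 item(s) taken whole; one partial (take 27/36 of B).

2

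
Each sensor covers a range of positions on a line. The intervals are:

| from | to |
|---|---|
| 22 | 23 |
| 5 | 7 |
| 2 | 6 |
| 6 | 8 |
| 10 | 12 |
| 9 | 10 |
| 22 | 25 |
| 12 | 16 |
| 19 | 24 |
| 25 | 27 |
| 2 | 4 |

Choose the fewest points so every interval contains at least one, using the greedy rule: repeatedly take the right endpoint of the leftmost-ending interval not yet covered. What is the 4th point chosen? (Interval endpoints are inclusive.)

By right end: [2,4]  [2,6]  [5,7]  [6,8]  [9,10]  [10,12]  [12,16]  [22,23]  [19,24]  [22,25]  [25,27]
[2,4] uncovered → point at 4; [5,7] uncovered → point at 7; [9,10] uncovered → point at 10; [12,16] uncovered → point at 16; [22,23] uncovered → point at 23; [25,27] uncovered → point at 27.
Points: 4, 7, 10, 16, 23, 27 (6 total).

16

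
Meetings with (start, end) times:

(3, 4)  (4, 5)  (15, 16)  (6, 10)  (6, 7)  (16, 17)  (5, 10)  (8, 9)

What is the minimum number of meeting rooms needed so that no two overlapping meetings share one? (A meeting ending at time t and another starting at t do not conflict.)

3

Events (time:±→running): 3:+→1 4:-→0 4:+→1 5:-→0 5:+→1 6:+→2 6:+→3 … peak 3.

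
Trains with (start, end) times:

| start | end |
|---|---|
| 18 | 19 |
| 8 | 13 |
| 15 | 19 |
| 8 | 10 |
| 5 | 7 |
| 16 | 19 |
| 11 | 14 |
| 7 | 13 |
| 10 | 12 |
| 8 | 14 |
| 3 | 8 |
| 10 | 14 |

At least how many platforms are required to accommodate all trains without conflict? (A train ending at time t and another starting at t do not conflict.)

The answer is the maximum number of intervals overlapping at any instant.
starts: [3, 5, 7, 8, 8, 8, 10, 10, 11, 15, 16, 18]
ends:   [7, 8, 10, 12, 13, 13, 14, 14, 14, 19, 19, 19]
s3→1 s5→2 e7→1 s7→2 e8→1 s8→2 s8→3 s8→4 e10→3 s10→4 s10→5 s11→6  — peak 6.

6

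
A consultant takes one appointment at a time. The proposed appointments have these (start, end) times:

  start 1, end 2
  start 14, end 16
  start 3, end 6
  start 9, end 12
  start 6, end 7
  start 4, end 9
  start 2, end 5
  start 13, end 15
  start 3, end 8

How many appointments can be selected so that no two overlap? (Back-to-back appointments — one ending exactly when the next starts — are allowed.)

Greedy by earliest finish: after sorting by end time, pick each interval compatible with the last pick.
By end time: (1,2), (2,5), (3,6), (6,7), (3,8), (4,9), (9,12), (13,15), (14,16).
Pick (1,2); next start ≥ 2 → (2,5); next start ≥ 5 → (6,7); next start ≥ 7 → (9,12); next start ≥ 12 → (13,15).
Selected 5 appointments.

5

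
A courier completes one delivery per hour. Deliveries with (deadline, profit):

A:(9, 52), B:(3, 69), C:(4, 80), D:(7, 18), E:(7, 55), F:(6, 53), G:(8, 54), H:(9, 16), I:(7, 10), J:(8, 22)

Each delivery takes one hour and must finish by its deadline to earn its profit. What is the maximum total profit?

Profit order: C=80 B=69 E=55 G=54 F=53 A=52 J=22 D=18 H=16 I=10
Assign: C→slot 4, B→slot 3, E→slot 7, G→slot 8, F→slot 6, A→slot 9, J→slot 5, D→slot 2, H→slot 1, I skipped.
Slots: [1:H] [2:D] [3:B] [4:C] [5:J] [6:F] [7:E] [8:G] [9:A]
Profit = 16 + 18 + 69 + 80 + 22 + 53 + 55 + 54 + 52 = 419

419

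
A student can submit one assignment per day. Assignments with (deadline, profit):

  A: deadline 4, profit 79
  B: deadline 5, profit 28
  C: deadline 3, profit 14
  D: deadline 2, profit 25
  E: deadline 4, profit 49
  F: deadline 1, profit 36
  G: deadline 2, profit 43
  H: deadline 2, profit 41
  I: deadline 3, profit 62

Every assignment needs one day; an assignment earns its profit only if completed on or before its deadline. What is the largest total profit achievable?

Sort by profit descending; place each in the latest free slot ≤ its deadline.
By profit: A(d4,79), I(d3,62), E(d4,49), G(d2,43), H(d2,41), F(d1,36), B(d5,28), D(d2,25), C(d3,14)
A→slot 4; I→slot 3; E→slot 2; G→slot 1; H skipped; F skipped; B→slot 5; D skipped; C skipped.
Profit = 43 + 49 + 62 + 79 + 28 = 261

261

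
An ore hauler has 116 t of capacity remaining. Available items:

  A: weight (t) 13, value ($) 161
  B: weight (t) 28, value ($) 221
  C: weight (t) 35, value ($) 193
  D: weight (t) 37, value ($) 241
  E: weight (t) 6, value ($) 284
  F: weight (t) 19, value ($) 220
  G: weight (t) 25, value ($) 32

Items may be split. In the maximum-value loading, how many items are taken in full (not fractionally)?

5

Ratios (sorted): E 47.33, A 12.38, F 11.58, B 7.89, D 6.51, C 5.51, G 1.28
take E (6 @ 284); take A (13 @ 161); take F (19 @ 220); take B (28 @ 221); take D (37 @ 241); take 13/35 of C → 71.69. Capacity used 116/116.
5 item(s) taken whole; one partial (take 13/35 of C).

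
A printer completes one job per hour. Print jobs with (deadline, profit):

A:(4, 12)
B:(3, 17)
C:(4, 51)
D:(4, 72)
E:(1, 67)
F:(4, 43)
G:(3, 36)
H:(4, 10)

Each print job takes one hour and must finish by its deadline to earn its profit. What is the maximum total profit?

233

Sort by profit descending; place each in the latest free slot ≤ its deadline.
By profit: D(d4,72), E(d1,67), C(d4,51), F(d4,43), G(d3,36), B(d3,17), A(d4,12), H(d4,10)
D→slot 4; E→slot 1; C→slot 3; F→slot 2; G skipped; B skipped; A skipped; H skipped.
Profit = 67 + 43 + 51 + 72 = 233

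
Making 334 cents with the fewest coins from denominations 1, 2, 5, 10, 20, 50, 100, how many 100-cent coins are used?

3

Greedy: take as many of the largest coin as possible, then repeat with the remainder.
334 = 3×100 + 1×20 + 1×10 + 2×2
Count of 100: 3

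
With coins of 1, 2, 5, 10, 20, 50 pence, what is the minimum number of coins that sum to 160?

160 = 3×50 + 1×10
Total coins = 3 + 1 = 4

4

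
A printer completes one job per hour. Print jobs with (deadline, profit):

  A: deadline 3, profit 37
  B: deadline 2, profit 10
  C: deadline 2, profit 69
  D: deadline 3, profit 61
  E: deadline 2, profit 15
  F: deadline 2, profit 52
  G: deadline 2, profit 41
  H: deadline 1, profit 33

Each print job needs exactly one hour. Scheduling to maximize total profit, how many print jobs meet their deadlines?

3

Take jobs in profit order; each goes to the latest open slot no later than its deadline.
Profit order: C=69 D=61 F=52 G=41 A=37 H=33 E=15 B=10
Assign: C→slot 2, D→slot 3, F→slot 1, G skipped, A skipped, H skipped, E skipped, B skipped.
Slots: [1:F] [2:C] [3:D]
3 of 8 scheduled.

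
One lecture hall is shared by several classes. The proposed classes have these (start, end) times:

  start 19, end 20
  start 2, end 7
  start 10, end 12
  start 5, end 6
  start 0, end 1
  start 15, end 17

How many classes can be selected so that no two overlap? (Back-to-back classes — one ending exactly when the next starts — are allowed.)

Sort by end time and greedily take each interval whose start is ≥ the last chosen end.
By end time: (0,1), (5,6), (2,7), (10,12), (15,17), (19,20).
Pick (0,1); next start ≥ 1 → (5,6); next start ≥ 6 → (10,12); next start ≥ 12 → (15,17); next start ≥ 17 → (19,20).
Selected 5 classes.

5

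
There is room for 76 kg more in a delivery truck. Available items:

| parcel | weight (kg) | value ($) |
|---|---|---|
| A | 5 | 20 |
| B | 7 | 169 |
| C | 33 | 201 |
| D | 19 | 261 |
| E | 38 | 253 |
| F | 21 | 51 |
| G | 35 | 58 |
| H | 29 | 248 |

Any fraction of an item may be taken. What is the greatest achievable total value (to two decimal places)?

Greedy by value/weight ratio, highest first.
Order: B (169/7=24.14) > D (261/19=13.74) > H (248/29=8.55) > E (253/38=6.66) > C (201/33=6.09) > A (20/5=4.00) > F (51/21=2.43) > G (58/35=1.66)
Fill: take B (7 @ 169) → take D (19 @ 261) → take H (29 @ 248) → take 21/38 of E → 139.82; 76/76 used.
Total value = 817.82

817.82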